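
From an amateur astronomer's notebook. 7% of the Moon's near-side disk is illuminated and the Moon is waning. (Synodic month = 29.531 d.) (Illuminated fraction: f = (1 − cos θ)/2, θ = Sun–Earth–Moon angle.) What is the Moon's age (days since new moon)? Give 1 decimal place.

27.0 days

From f = (1 − cos θ)/2: cos θ = 1 − 2×0.07 = 0.860; arccos → 30.7°.
Waning ⇒ past full, so θ = 360° − 30.7° = 329.3°.
Age = 29.531 × 329.3°/360° ≈ 27.01 days.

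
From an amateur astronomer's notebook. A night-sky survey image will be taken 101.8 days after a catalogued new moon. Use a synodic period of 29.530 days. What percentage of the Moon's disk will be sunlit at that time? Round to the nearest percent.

97%

101.8/29.530 = 3.447 lunations, so 3 complete cycles and 13.21 d into the next.
The Moon has covered 13.21/29.530 of its cycle, so θ ≈ 360° × 13.21/29.530 = 161.0°.
Illuminated fraction = (1 − cos 161.0°)/2 = (1 − (-0.946))/2 ≈ 0.973, so 97%.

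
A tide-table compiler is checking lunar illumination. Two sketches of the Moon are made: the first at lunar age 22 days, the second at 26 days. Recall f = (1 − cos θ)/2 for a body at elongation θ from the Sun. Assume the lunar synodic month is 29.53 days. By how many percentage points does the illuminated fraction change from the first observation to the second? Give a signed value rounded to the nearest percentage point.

-38 pp

θ₁ = 360° × 22/29.53 = 268.2°, f₁ = (1 − cos θ₁)/2 = 0.516.
θ₂ = 360° × 26/29.53 = 317.0°, f₂ = (1 − cos θ₂)/2 = 0.135.
Change = f₂ − f₁ = -0.381 → -38 percentage points.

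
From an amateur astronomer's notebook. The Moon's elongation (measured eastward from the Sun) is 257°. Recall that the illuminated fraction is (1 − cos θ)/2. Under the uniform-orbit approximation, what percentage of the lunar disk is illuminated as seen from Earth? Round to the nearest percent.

61%

f = (1 − cos 257°)/2 = (1 − (-0.225))/2 ≈ 0.612, i.e. 61%.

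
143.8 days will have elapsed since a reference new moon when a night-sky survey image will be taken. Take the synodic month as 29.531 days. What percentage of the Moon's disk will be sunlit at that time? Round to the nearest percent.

16%

143.8 d spans 4 complete synodic months (4 × 29.531 = 118.12 d) plus 25.68 d.
The Moon has covered 25.68/29.531 of its cycle, so θ ≈ 360° × 25.68/29.531 = 313.0°.
With cos θ = 0.682, the lit fraction is (1 − 0.682)/2 ≈ 0.159, so 16%.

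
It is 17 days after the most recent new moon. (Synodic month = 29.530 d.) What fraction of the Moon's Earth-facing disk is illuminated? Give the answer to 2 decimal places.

The Moon has covered 17/29.530 of its cycle, so θ ≈ 360° × 17/29.530 = 207.2°.
cos 207.2° = (-0.889), so f = (1 − (-0.889))/2 = 0.945.

0.94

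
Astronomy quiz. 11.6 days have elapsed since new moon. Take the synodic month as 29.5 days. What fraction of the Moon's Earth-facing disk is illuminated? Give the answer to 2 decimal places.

0.89

The Moon has covered 11.6/29.5 of its cycle, so θ ≈ 360° × 11.6/29.5 = 141.6°.
cos 141.6° = (-0.783), so f = (1 − (-0.783))/2 = 0.892.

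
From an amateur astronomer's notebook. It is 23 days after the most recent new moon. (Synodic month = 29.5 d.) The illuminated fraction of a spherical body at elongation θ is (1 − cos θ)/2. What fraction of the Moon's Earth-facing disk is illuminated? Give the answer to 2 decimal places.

0.41

Elongation θ = 360° × 23/29.5 ≈ 280.7°.
Illuminated fraction = (1 − cos 280.7°)/2 = (1 − 0.185)/2 ≈ 0.407.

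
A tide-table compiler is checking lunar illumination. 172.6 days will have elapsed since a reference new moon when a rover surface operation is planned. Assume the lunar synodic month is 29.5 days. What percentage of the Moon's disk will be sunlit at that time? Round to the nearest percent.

172.6/29.5 = 5.851 lunations, so 5 complete cycles and 25.10 d into the next.
Phase angle: θ = 360°·(25.10 d)/(29.5 d) = 306.3°.
With cos θ = 0.592, the lit fraction is (1 − 0.592)/2 ≈ 0.204, so 20%.

20%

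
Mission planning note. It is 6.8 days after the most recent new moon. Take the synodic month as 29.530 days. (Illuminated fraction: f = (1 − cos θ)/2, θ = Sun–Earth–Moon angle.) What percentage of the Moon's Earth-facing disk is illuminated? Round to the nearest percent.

44%

The Moon has covered 6.8/29.530 of its cycle, so θ ≈ 360° × 6.8/29.530 = 82.9°.
Illuminated fraction = (1 − cos 82.9°)/2 = (1 − 0.124)/2 ≈ 0.438, so 44%.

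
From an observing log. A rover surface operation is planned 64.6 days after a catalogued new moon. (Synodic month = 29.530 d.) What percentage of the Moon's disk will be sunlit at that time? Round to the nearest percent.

64.6 d spans 2 complete synodic months (2 × 29.530 = 59.06 d) plus 5.54 d.
Elongation θ = 360° × 5.54/29.530 ≈ 67.5°.
With cos θ = 0.382, the lit fraction is (1 − 0.382)/2 ≈ 0.309, so 31%.

31%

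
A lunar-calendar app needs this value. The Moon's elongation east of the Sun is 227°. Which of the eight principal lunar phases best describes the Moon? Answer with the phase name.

The waning gibbous sector spans roughly 202°–248°; 227° falls inside it.

waning gibbous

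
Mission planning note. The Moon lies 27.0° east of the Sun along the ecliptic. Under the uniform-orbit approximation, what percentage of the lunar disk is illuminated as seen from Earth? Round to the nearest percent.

Half-versine of 27.0°: (1 − 0.891)/2 = 0.054, i.e. 5%.

5%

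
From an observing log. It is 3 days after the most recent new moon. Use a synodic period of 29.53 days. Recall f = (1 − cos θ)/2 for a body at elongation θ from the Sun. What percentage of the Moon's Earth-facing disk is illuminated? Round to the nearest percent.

Elongation θ = 360° × 3/29.53 ≈ 36.6°.
With cos θ = 0.803, the lit fraction is (1 − 0.803)/2 ≈ 0.098, so 10%.

10%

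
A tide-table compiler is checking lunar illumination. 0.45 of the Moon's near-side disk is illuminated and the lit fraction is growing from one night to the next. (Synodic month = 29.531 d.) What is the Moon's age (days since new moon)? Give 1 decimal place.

From f = (1 − cos θ)/2: cos θ = 1 − 2×0.45 = 0.100; arccos → 84.3°.
Before full moon the principal value applies: θ = 84.3°.
At 360°/29.531 d per day, 84.3° corresponds to 6.91 days.

6.9 days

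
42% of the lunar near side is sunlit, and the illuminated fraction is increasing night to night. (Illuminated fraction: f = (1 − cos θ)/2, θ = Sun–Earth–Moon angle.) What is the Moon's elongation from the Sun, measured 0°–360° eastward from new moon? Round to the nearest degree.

From f = (1 − cos θ)/2: cos θ = 1 − 2×0.42 = 0.160; arccos → 80.8°.
Waxing ⇒ before full, so θ = 80.8°.

81°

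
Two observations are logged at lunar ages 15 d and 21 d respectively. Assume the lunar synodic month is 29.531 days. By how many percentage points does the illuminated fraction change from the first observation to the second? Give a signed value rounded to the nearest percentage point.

-38 percentage points

θ₁ = 360° × 15/29.531 = 182.9°, f₁ = (1 − cos θ₁)/2 = 0.999.
θ₂ = 360° × 21/29.531 = 256.0°, f₂ = (1 − cos θ₂)/2 = 0.621.
Change = f₂ − f₁ = -0.378 → -38 percentage points.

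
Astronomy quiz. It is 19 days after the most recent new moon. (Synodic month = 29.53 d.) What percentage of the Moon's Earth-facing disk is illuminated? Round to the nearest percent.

81%

Phase angle: θ = 360°·(19 d)/(29.53 d) = 231.6°.
With cos θ = (-0.621), the lit fraction is (1 − (-0.621))/2 ≈ 0.810, so 81%.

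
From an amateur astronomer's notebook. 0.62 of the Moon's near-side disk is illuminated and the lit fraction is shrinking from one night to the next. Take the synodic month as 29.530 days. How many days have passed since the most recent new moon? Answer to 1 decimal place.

Invert f = (1 − cos θ)/2 to get cos θ = 1 − 2(0.62) = -0.240, hence θ₀ = arccos -0.240 = 103.9°.
Since the Moon is past full (waning), take the reflex angle: θ = 360° − 103.9° = 256.1°.
That fraction of the synodic month is 256.1/360 × 29.530 d ≈ 21.01 d.

21.0 days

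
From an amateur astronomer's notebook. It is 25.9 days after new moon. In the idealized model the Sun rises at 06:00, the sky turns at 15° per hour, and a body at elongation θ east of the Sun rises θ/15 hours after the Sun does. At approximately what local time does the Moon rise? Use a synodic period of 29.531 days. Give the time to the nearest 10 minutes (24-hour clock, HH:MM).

The Moon has covered 25.9/29.531 of its cycle, so θ ≈ 360° × 25.9/29.531 = 315.7°.
Delay after the Sun = 315.7° / (15°/h) ≈ 21.05 h.
06:00 + 21.049 h ≈ 03:03 → 03:00 to the nearest ten minutes.

03:00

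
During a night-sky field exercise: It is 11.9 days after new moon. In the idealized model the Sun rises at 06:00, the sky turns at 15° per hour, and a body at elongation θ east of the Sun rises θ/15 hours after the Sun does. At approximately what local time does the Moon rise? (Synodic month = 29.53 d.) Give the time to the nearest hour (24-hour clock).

Phase angle: θ = 360°·(11.9 d)/(29.53 d) = 145.1°.
The Moon trails the Sun by θ/15 = 145.1/15 ≈ 9.67 hours.
06:00 + 9.67 h ≈ 15:40 → 16:00 to the nearest hour.

16:00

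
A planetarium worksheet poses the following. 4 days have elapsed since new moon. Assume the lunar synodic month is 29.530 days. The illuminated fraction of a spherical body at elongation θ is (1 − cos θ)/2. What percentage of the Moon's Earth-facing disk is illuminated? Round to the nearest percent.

17%

Elongation θ = 360° × 4/29.530 ≈ 48.8°.
cos 48.8° = 0.659, so f = (1 − 0.659)/2 = 0.170, so 17%.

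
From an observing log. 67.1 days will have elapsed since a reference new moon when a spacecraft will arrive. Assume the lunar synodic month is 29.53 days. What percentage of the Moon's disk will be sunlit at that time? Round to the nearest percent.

Reduce mod P: 67.1 − 2×29.53 = 8.04 d into the current lunation.
Elongation θ = 360° × 8.04/29.53 ≈ 98.0°.
With cos θ = (-0.139), the lit fraction is (1 − (-0.139))/2 ≈ 0.570, so 57%.

57%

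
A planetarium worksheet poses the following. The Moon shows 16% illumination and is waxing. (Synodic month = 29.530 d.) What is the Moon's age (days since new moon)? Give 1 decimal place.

Invert f = (1 − cos θ)/2 to get cos θ = 1 − 2(0.16) = 0.680, hence θ₀ = arccos 0.680 = 47.2°.
Waxing ⇒ before full, so θ = 47.2°.
At 360°/29.530 d per day, 47.2° corresponds to 3.87 days.

3.9 days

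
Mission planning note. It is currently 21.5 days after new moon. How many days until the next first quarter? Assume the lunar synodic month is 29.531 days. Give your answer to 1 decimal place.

15.4 days

First quarter occurs at elongation 90°, i.e. at age 29.531 × 90/360 = 7.383 d.
This lunation's first quarter (7.383 d) has passed, so add one period: 36.914 − 21.5 = 15.414 days.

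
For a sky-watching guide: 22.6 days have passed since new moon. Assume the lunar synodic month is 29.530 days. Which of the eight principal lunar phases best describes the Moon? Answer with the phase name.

last quarter

At 22.6/29.530 of the cycle, θ ≈ 276° — the last quarter range.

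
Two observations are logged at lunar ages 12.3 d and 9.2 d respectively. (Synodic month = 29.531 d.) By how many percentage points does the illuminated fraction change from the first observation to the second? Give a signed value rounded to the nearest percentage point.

θ₁ = 360° × 12.3/29.531 = 149.9°, f₁ = (1 − cos θ₁)/2 = 0.933.
θ₂ = 360° × 9.2/29.531 = 112.2°, f₂ = (1 − cos θ₂)/2 = 0.689.
Change = f₂ − f₁ = -0.244 → -24 percentage points.

-24 pp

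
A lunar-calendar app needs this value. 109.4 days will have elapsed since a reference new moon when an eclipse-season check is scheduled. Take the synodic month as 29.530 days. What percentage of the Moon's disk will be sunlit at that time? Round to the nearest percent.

109.4 d spans 3 complete synodic months (3 × 29.530 = 88.59 d) plus 20.81 d.
The Moon has covered 20.81/29.530 of its cycle, so θ ≈ 360° × 20.81/29.530 = 253.7°.
With cos θ = (-0.281), the lit fraction is (1 − (-0.281))/2 ≈ 0.640, so 64%.

64%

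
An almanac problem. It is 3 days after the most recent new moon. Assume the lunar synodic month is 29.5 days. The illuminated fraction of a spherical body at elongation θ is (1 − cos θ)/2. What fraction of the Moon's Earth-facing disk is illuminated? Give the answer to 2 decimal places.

0.10

The Moon has covered 3/29.5 of its cycle, so θ ≈ 360° × 3/29.5 = 36.6°.
With cos θ = 0.803, the lit fraction is (1 − 0.803)/2 ≈ 0.099.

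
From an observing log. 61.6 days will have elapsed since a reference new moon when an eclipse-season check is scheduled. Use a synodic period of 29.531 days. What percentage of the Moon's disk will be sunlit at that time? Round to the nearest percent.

7%

Reduce mod P: 61.6 − 2×29.531 = 2.54 d into the current lunation.
Elongation θ = 360° × 2.54/29.531 ≈ 30.9°.
With cos θ = 0.858, the lit fraction is (1 − 0.858)/2 ≈ 0.071, so 7%.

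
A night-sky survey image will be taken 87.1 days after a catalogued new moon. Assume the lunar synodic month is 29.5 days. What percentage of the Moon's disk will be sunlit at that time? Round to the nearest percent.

2%

87.1 d spans 2 complete synodic months (2 × 29.5 = 59.00 d) plus 28.10 d.
The Moon has covered 28.10/29.5 of its cycle, so θ ≈ 360° × 28.10/29.5 = 342.9°.
With cos θ = 0.956, the lit fraction is (1 − 0.956)/2 ≈ 0.022, so 2%.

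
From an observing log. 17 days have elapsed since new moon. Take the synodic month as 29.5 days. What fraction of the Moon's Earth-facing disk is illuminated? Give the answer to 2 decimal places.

0.94

The Moon has covered 17/29.5 of its cycle, so θ ≈ 360° × 17/29.5 = 207.5°.
cos 207.5° = (-0.887), so f = (1 − (-0.887))/2 = 0.944.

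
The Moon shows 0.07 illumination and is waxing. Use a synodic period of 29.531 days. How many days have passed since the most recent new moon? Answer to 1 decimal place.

2.5 days

From f = (1 − cos θ)/2: cos θ = 1 − 2×0.07 = 0.860; arccos → 30.7°.
Waxing ⇒ before full, so θ = 30.7°.
Age = 29.531 × 30.7°/360° ≈ 2.52 days.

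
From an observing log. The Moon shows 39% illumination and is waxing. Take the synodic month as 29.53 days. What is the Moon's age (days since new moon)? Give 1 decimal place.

6.3 days

cos θ = 1 − 2f = 0.220, giving a principal value of 77.3°.
Before full moon the principal value applies: θ = 77.3°.
Age = 29.53 × 77.3°/360° ≈ 6.34 days.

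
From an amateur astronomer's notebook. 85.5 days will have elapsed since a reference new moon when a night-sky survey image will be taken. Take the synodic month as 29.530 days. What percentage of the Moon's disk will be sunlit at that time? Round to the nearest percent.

10%

85.5/29.530 = 2.895 lunations, so 2 complete cycles and 26.44 d into the next.
The Moon has covered 26.44/29.530 of its cycle, so θ ≈ 360° × 26.44/29.530 = 322.3°.
With cos θ = 0.792, the lit fraction is (1 − 0.792)/2 ≈ 0.104, so 10%.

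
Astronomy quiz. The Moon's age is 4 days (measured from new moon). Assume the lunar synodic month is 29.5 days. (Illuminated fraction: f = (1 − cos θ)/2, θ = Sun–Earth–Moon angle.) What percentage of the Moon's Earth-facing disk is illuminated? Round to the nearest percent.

Phase angle: θ = 360°·(4 d)/(29.5 d) = 48.8°.
With cos θ = 0.659, the lit fraction is (1 − 0.659)/2 ≈ 0.171, so 17%.

17%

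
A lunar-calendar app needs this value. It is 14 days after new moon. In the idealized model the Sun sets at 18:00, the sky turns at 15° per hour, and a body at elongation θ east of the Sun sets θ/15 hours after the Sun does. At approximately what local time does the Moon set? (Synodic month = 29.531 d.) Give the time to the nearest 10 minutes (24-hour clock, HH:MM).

Elongation θ = 360° × 14/29.531 ≈ 170.7°.
Delay after the Sun = 170.7° / (15°/h) ≈ 11.38 h.
18:00 + 11.378 h ≈ 05:23 → 05:20 to the nearest ten minutes.

05:20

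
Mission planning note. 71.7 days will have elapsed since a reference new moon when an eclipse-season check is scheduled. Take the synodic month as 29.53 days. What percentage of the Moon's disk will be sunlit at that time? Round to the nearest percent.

95%

71.7/29.53 = 2.428 lunations, so 2 complete cycles and 12.64 d into the next.
The Moon has covered 12.64/29.53 of its cycle, so θ ≈ 360° × 12.64/29.53 = 154.1°.
Illuminated fraction = (1 − cos 154.1°)/2 = (1 − (-0.900))/2 ≈ 0.950, so 95%.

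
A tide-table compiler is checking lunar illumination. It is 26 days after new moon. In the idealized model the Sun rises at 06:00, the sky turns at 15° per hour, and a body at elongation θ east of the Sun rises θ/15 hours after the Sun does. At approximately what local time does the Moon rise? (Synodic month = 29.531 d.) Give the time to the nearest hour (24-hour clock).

03:00

The Moon has covered 26/29.531 of its cycle, so θ ≈ 360° × 26/29.531 = 317.0°.
At 15° of sky rotation per hour, 317.0° corresponds to a 21.13 h lag.
06:00 + 21.13 h ≈ 03:08 → 03:00 to the nearest hour.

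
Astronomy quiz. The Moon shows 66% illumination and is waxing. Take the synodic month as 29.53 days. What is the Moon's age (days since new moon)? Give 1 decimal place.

8.9 days

cos θ = 1 − 2f = -0.320, giving a principal value of 108.7°.
The Moon is waxing (0°–180°), so θ = 108.7° directly.
Age = 29.53 × 108.7°/360° ≈ 8.91 days.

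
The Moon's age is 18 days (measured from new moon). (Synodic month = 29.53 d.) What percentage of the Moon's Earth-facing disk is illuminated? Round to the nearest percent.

89%

The Moon has covered 18/29.53 of its cycle, so θ ≈ 360° × 18/29.53 = 219.4°.
cos 219.4° = (-0.772), so f = (1 − (-0.772))/2 = 0.886, so 89%.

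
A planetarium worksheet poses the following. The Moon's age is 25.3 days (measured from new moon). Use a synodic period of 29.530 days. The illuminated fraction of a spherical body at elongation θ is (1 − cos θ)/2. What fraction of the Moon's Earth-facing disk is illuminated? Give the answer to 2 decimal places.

The Moon has covered 25.3/29.530 of its cycle, so θ ≈ 360° × 25.3/29.530 = 308.4°.
Illuminated fraction = (1 − cos 308.4°)/2 = (1 − 0.622)/2 ≈ 0.189.

0.19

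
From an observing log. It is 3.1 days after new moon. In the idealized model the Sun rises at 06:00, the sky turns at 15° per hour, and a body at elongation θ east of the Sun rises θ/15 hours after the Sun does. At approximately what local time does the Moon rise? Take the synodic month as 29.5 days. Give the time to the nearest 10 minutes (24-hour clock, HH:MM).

Elongation θ = 360° × 3.1/29.5 ≈ 37.8°.
At 15° of sky rotation per hour, 37.8° corresponds to a 2.52 h lag.
06:00 + 2.522 h ≈ 08:31 → 08:30 to the nearest ten minutes.

08:30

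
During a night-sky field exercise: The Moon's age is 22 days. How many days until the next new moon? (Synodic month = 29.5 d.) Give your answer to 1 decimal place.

The next new moon completes the synodic month: 29.5 − 22 = 7.500 days.

7.5 days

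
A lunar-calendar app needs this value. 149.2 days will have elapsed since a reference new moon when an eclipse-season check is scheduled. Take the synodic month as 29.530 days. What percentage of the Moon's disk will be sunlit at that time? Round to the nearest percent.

149.2/29.530 = 5.052 lunations, so 5 complete cycles and 1.55 d into the next.
Elongation θ = 360° × 1.55/29.530 ≈ 18.9°.
cos 18.9° = 0.946, so f = (1 − 0.946)/2 = 0.027, so 3%.

3%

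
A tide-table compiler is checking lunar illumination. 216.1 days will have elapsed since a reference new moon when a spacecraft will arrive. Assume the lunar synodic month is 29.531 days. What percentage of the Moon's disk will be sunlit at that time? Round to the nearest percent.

71%

Reduce mod P: 216.1 − 7×29.531 = 9.38 d into the current lunation.
Elongation θ = 360° × 9.38/29.531 ≈ 114.4°.
With cos θ = (-0.413), the lit fraction is (1 − (-0.413))/2 ≈ 0.706, so 71%.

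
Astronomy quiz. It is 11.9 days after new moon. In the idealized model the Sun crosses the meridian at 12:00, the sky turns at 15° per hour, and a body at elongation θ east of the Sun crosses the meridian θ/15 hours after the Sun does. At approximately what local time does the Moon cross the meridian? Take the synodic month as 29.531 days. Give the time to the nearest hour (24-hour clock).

Elongation θ = 360° × 11.9/29.531 ≈ 145.1°.
Delay after the Sun = 145.1° / (15°/h) ≈ 9.67 h.
12:00 + 9.67 h ≈ 21:40 → 22:00 to the nearest hour.

22:00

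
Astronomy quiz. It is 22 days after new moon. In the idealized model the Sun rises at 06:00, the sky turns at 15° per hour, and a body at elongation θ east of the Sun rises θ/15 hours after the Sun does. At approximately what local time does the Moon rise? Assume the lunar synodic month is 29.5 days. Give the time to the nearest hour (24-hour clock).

00:00

The Moon has covered 22/29.5 of its cycle, so θ ≈ 360° × 22/29.5 = 268.5°.
Delay after the Sun = 268.5° / (15°/h) ≈ 17.90 h.
06:00 + 17.90 h ≈ 23:54 → 00:00 to the nearest hour.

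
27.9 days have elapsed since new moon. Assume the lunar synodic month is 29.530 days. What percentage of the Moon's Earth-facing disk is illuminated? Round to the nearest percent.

3%

Phase angle: θ = 360°·(27.9 d)/(29.530 d) = 340.1°.
Illuminated fraction = (1 − cos 340.1°)/2 = (1 − 0.940)/2 ≈ 0.030, so 3%.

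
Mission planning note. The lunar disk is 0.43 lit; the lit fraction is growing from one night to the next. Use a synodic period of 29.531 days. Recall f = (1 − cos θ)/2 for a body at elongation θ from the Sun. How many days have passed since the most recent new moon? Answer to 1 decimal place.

6.7 days

From f = (1 − cos θ)/2: cos θ = 1 − 2×0.43 = 0.140; arccos → 82.0°.
Before full moon the principal value applies: θ = 82.0°.
Age = 29.531 × 82.0°/360° ≈ 6.72 days.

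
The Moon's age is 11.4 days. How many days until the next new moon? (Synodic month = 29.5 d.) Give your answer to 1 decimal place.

18.1 days

The next new moon completes the synodic month: 29.5 − 11.4 = 18.100 days.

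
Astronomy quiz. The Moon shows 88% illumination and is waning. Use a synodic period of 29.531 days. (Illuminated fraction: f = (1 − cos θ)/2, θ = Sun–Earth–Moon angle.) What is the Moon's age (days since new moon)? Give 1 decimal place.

18.1 days

Invert f = (1 − cos θ)/2 to get cos θ = 1 − 2(0.88) = -0.760, hence θ₀ = arccos -0.760 = 139.5°.
A waning Moon lies in 180°–360°, so θ = 360° − 139.5° = 220.5°.
At 360°/29.531 d per day, 220.5° corresponds to 18.09 days.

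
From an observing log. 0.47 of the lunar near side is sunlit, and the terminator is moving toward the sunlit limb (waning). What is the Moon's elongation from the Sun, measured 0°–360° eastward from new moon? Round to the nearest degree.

273°

Invert f = (1 − cos θ)/2 to get cos θ = 1 − 2(0.47) = 0.060, hence θ₀ = arccos 0.060 = 86.6°.
Waning ⇒ past full, so θ = 360° − 86.6° = 273.4°.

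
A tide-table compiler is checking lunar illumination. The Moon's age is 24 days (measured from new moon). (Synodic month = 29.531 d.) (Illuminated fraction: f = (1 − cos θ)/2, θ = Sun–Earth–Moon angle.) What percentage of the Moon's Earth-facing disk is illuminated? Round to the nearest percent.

31%

Phase angle: θ = 360°·(24 d)/(29.531 d) = 292.6°.
Illuminated fraction = (1 − cos 292.6°)/2 = (1 − 0.384)/2 ≈ 0.308, so 31%.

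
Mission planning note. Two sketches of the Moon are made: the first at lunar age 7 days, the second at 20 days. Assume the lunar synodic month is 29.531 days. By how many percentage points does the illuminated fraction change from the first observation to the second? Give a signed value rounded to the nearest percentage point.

First observation: θ = 360°·7/29.531 = 85.3°, so f = 0.459.
Second observation: θ = 243.8°, f = 0.721.
Δf = 0.721 − 0.459 = +0.261, i.e. +26 pp.

+26 pp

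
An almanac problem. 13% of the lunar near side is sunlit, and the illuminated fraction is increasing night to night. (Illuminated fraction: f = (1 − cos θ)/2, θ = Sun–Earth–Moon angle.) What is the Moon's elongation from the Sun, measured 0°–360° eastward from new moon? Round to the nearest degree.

From f = (1 − cos θ)/2: cos θ = 1 − 2×0.13 = 0.740; arccos → 42.3°.
Before full moon the principal value applies: θ = 42.3°.

42°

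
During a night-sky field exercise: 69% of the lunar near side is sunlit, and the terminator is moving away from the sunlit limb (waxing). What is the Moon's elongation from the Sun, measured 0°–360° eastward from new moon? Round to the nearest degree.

cos θ = 1 − 2f = -0.380, giving a principal value of 112.3°.
Before full moon the principal value applies: θ = 112.3°.

112°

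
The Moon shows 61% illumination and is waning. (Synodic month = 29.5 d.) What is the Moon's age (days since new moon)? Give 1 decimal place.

Invert f = (1 − cos θ)/2 to get cos θ = 1 − 2(0.61) = -0.220, hence θ₀ = arccos -0.220 = 102.7°.
A waning Moon lies in 180°–360°, so θ = 360° − 102.7° = 257.3°.
Age = 29.5 × 257.3°/360° ≈ 21.08 days.

21.1 days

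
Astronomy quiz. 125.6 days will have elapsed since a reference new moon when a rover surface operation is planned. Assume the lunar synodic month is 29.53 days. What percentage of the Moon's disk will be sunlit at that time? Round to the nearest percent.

Reduce mod P: 125.6 − 4×29.53 = 7.48 d into the current lunation.
Phase angle: θ = 360°·(7.48 d)/(29.53 d) = 91.2°.
cos 91.2° = (-0.021), so f = (1 − (-0.021))/2 = 0.510, so 51%.

51%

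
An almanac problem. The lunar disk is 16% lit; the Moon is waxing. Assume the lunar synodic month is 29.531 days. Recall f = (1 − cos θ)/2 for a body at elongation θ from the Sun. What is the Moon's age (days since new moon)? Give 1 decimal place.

3.9 days

From f = (1 − cos θ)/2: cos θ = 1 − 2×0.16 = 0.680; arccos → 47.2°.
Before full moon the principal value applies: θ = 47.2°.
Age = 29.531 × 47.2°/360° ≈ 3.87 days.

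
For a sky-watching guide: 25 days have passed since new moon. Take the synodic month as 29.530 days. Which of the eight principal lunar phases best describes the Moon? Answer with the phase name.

waning crescent

At 25/29.530 of the cycle, θ ≈ 305° — the waning crescent range.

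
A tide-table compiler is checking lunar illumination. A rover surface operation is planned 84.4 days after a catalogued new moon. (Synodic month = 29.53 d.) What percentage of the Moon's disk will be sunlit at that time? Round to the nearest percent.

Reduce mod P: 84.4 − 2×29.53 = 25.34 d into the current lunation.
Elongation θ = 360° × 25.34/29.53 ≈ 308.9°.
Illuminated fraction = (1 − cos 308.9°)/2 = (1 − 0.628)/2 ≈ 0.186, so 19%.

19%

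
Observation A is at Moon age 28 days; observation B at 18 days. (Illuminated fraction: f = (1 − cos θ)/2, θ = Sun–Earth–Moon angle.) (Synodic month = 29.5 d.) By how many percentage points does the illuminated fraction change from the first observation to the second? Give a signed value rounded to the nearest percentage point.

θ₁ = 360° × 28/29.5 = 341.7°, f₁ = (1 − cos θ₁)/2 = 0.025.
θ₂ = 360° × 18/29.5 = 219.7°, f₂ = (1 − cos θ₂)/2 = 0.885.
Change = f₂ − f₁ = +0.860 → +86 percentage points.

+86 pp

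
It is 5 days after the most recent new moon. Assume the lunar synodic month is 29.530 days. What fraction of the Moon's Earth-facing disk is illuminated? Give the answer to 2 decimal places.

The Moon has covered 5/29.530 of its cycle, so θ ≈ 360° × 5/29.530 = 61.0°.
cos 61.0° = 0.485, so f = (1 − 0.485)/2 = 0.257.

0.26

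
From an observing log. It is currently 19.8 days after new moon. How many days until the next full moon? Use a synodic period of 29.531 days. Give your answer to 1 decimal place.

Full moon is 0.5 of the way through the cycle: age 0.5 × 29.531 = 14.765 d.
This lunation's full moon (14.765 d) has passed, so add one period: 44.296 − 19.8 = 24.496 days.

24.5 days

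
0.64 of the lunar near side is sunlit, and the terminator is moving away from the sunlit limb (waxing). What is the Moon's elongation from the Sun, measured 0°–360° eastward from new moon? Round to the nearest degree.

From f = (1 − cos θ)/2: cos θ = 1 − 2×0.64 = -0.280; arccos → 106.3°.
The Moon is waxing (0°–180°), so θ = 106.3° directly.

106°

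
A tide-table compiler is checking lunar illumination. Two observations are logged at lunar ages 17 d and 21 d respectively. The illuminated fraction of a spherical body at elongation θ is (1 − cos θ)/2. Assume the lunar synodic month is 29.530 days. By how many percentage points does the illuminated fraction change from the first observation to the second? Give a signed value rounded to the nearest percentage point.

-32 pp

θ₁ = 360° × 17/29.530 = 207.2°, f₁ = (1 − cos θ₁)/2 = 0.945.
θ₂ = 360° × 21/29.530 = 256.0°, f₂ = (1 − cos θ₂)/2 = 0.621.
Change = f₂ − f₁ = -0.324 → -32 percentage points.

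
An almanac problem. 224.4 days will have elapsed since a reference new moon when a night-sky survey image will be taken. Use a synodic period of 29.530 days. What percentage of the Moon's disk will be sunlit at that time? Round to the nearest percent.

Reduce mod P: 224.4 − 7×29.530 = 17.69 d into the current lunation.
Elongation θ = 360° × 17.69/29.530 ≈ 215.7°.
Illuminated fraction = (1 − cos 215.7°)/2 = (1 − (-0.813))/2 ≈ 0.906, so 91%.

91%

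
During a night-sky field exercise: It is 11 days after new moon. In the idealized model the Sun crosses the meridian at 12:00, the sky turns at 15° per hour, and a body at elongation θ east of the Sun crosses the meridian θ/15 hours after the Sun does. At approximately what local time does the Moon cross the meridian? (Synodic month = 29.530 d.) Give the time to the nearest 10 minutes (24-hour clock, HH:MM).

21:00

Phase angle: θ = 360°·(11 d)/(29.530 d) = 134.1°.
Delay after the Sun = 134.1° / (15°/h) ≈ 8.94 h.
12:00 + 8.940 h ≈ 20:56 → 21:00 to the nearest ten minutes.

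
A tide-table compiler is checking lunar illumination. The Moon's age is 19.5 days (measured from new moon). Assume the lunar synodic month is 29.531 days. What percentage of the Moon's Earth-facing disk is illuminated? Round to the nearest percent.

77%

Elongation θ = 360° × 19.5/29.531 ≈ 237.7°.
cos 237.7° = (-0.534), so f = (1 − (-0.534))/2 = 0.767, so 77%.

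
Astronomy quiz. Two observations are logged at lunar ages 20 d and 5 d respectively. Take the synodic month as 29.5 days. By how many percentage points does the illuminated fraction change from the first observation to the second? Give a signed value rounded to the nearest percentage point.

-46 pp

θ₁ = 360° × 20/29.5 = 244.1°, f₁ = (1 − cos θ₁)/2 = 0.719.
θ₂ = 360° × 5/29.5 = 61.0°, f₂ = (1 − cos θ₂)/2 = 0.258.
Change = f₂ − f₁ = -0.461 → -46 percentage points.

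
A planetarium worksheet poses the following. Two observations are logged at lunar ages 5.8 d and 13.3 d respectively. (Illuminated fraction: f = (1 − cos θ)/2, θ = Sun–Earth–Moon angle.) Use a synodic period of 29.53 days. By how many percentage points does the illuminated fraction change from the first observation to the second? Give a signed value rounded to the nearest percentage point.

θ₁ = 360° × 5.8/29.53 = 70.7°, f₁ = (1 − cos θ₁)/2 = 0.335.
θ₂ = 360° × 13.3/29.53 = 162.1°, f₂ = (1 − cos θ₂)/2 = 0.976.
Change = f₂ − f₁ = +0.641 → +64 percentage points.

+64 percentage points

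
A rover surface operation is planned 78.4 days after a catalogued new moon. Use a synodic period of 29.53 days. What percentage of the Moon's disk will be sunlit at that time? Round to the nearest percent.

78.4 d spans 2 complete synodic months (2 × 29.53 = 59.06 d) plus 19.34 d.
The Moon has covered 19.34/29.53 of its cycle, so θ ≈ 360° × 19.34/29.53 = 235.8°.
cos 235.8° = (-0.562), so f = (1 − (-0.562))/2 = 0.781, so 78%.

78%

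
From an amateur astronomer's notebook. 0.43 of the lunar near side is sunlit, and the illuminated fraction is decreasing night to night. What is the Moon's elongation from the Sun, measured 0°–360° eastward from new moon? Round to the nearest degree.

278°

Invert f = (1 − cos θ)/2 to get cos θ = 1 − 2(0.43) = 0.140, hence θ₀ = arccos 0.140 = 82.0°.
Waning ⇒ past full, so θ = 360° − 82.0° = 278.0°.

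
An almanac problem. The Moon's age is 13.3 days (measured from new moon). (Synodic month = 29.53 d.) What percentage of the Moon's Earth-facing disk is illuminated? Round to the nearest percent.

Phase angle: θ = 360°·(13.3 d)/(29.53 d) = 162.1°.
With cos θ = (-0.952), the lit fraction is (1 − (-0.952))/2 ≈ 0.976, so 98%.

98%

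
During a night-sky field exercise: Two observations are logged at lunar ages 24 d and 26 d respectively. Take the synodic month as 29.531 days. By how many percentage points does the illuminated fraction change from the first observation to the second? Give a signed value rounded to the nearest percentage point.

-17 pp

θ₁ = 360° × 24/29.531 = 292.6°, f₁ = (1 − cos θ₁)/2 = 0.308.
θ₂ = 360° × 26/29.531 = 317.0°, f₂ = (1 − cos θ₂)/2 = 0.135.
Change = f₂ − f₁ = -0.173 → -17 percentage points.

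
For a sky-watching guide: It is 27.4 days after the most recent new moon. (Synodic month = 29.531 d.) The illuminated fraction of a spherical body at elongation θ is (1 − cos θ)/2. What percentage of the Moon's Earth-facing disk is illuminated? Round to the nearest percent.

5%

The Moon has covered 27.4/29.531 of its cycle, so θ ≈ 360° × 27.4/29.531 = 334.0°.
cos 334.0° = 0.899, so f = (1 − 0.899)/2 = 0.051, so 5%.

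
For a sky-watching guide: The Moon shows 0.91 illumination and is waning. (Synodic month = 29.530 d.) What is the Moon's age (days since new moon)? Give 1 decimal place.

cos θ = 1 − 2f = -0.820, giving a principal value of 145.1°.
Since the Moon is past full (waning), take the reflex angle: θ = 360° − 145.1° = 214.9°.
Age = 29.530 × 214.9°/360° ≈ 17.63 days.

17.6 days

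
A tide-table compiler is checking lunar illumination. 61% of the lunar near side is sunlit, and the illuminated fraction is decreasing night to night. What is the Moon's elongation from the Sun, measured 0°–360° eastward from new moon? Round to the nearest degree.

257°

cos θ = 1 − 2f = -0.220, giving a principal value of 102.7°.
Since the Moon is past full (waning), take the reflex angle: θ = 360° − 102.7° = 257.3°.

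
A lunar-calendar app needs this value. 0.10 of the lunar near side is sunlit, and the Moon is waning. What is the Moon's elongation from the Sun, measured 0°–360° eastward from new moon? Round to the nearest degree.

323°

Invert f = (1 − cos θ)/2 to get cos θ = 1 − 2(0.10) = 0.800, hence θ₀ = arccos 0.800 = 36.9°.
A waning Moon lies in 180°–360°, so θ = 360° − 36.9° = 323.1°.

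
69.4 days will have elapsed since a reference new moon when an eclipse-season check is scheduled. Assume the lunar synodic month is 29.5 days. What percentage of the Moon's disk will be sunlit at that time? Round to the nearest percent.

80%

69.4 d spans 2 complete synodic months (2 × 29.5 = 59.00 d) plus 10.40 d.
Elongation θ = 360° × 10.40/29.5 ≈ 126.9°.
With cos θ = (-0.601), the lit fraction is (1 − (-0.601))/2 ≈ 0.800, so 80%.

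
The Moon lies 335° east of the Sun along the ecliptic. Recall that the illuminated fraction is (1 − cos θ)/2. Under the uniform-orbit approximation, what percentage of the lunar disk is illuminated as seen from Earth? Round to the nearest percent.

cos 335° = 0.906, so f = (1 − 0.906)/2 = 0.047, i.e. 5%.

5%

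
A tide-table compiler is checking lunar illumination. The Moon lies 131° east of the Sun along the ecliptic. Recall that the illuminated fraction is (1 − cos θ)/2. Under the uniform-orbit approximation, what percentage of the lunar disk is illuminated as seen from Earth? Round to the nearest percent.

83%

f = (1 − cos 131°)/2 = (1 − (-0.656))/2 ≈ 0.828, i.e. 83%.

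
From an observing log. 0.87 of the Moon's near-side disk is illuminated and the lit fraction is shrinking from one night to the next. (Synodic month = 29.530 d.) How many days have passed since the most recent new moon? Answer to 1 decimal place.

18.2 days

cos θ = 1 − 2f = -0.740, giving a principal value of 137.7°.
Since the Moon is past full (waning), take the reflex angle: θ = 360° − 137.7° = 222.3°.
At 360°/29.530 d per day, 222.3° corresponds to 18.23 days.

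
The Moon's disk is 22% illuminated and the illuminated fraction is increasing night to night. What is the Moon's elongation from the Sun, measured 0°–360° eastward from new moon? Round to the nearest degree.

Invert f = (1 − cos θ)/2 to get cos θ = 1 − 2(0.22) = 0.560, hence θ₀ = arccos 0.560 = 55.9°.
The Moon is waxing (0°–180°), so θ = 55.9° directly.

56°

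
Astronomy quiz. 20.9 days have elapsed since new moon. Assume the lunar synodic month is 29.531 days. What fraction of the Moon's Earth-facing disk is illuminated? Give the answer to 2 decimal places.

The Moon has covered 20.9/29.531 of its cycle, so θ ≈ 360° × 20.9/29.531 = 254.8°.
Illuminated fraction = (1 − cos 254.8°)/2 = (1 − (-0.262))/2 ≈ 0.631.

0.63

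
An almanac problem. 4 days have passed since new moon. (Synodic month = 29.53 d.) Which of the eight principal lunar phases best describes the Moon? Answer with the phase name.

waxing crescent

θ ≈ 360° × 4/29.53 = 49°, which falls in the waxing crescent sector.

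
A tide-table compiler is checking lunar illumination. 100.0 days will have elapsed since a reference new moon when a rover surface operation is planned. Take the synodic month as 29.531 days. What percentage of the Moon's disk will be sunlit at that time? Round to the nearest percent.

100.0/29.531 = 3.386 lunations, so 3 complete cycles and 11.41 d into the next.
The Moon has covered 11.41/29.531 of its cycle, so θ ≈ 360° × 11.41/29.531 = 139.1°.
Illuminated fraction = (1 − cos 139.1°)/2 = (1 − (-0.755))/2 ≈ 0.878, so 88%.

88%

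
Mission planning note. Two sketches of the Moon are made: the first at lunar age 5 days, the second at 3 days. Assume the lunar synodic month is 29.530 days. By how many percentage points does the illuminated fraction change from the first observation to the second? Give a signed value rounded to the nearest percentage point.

-16 percentage points

θ₁ = 360° × 5/29.530 = 61.0°, f₁ = (1 − cos θ₁)/2 = 0.257.
θ₂ = 360° × 3/29.530 = 36.6°, f₂ = (1 − cos θ₂)/2 = 0.098.
Change = f₂ − f₁ = -0.159 → -16 percentage points.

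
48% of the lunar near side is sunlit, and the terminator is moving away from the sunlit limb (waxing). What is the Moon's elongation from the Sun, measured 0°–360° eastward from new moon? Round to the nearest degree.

cos θ = 1 − 2f = 0.040, giving a principal value of 87.7°.
The Moon is waxing (0°–180°), so θ = 87.7° directly.

88°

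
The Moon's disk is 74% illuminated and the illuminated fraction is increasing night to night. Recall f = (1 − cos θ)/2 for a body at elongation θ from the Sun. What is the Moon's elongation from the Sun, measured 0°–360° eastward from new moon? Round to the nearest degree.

From f = (1 − cos θ)/2: cos θ = 1 − 2×0.74 = -0.480; arccos → 118.7°.
The Moon is waxing (0°–180°), so θ = 118.7° directly.

119°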